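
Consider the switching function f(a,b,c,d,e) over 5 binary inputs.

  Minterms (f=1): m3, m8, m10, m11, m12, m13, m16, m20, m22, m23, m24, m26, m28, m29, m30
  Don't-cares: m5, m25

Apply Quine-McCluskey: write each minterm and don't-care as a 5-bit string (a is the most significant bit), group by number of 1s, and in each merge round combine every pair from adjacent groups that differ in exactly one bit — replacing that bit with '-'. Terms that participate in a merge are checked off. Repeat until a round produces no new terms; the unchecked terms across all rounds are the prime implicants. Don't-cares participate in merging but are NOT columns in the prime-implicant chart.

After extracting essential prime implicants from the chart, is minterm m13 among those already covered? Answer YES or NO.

size-2^0 implicants → 00011(✓)  00101(✓)  01000(✓)  01010(✓)  01011(✓)  01100(✓)  01101(✓)  10000(✓)  10100(✓)  10110(✓)  10111(✓)  11000(✓)  11001(✓)  11010(✓)  11100(✓)  11101(✓)  11110(✓)
size-2^1 implicants → -1000(✓)  -1010(✓)  -1100(✓)  -1101(✓)  0-011  0-101  01-00(✓)  010-0(✓)  0101-  0110-(✓)  1-000(✓)  1-100(✓)  1-110(✓)  10-00(✓)  101-0(✓)  1011-  11-00(✓)  11-01(✓)  11-10(✓)  110-0(✓)  1100-(✓)  111-0(✓)  1110-(✓)
size-2^2 implicants → -1-00  -10-0  -110-  1--00  1-1-0  11--0  11-0-
Unchecked terms (primes): -1-00, -10-0, -110-, 0-011, 0-101, 0101-, 1--00, 1-1-0, 1011-, 11--0, 11-0-
Minterm coverage:
  m3 ⊆ 0-011 [E]
  m8 ⊆ -1-00,-10-0
  m10 ⊆ -10-0,0101-
  m11 ⊆ 0-011,0101-
  m12 ⊆ -1-00,-110-
  m13 ⊆ -110-,0-101
  m16 ⊆ 1--00 [E]
  m20 ⊆ 1--00,1-1-0
  m22 ⊆ 1-1-0,1011-
  m23 ⊆ 1011- [E]
  m24 ⊆ -1-00,-10-0,1--00,11--0,11-0-
  m26 ⊆ -10-0,11--0
  m28 ⊆ -1-00,-110-,1--00,1-1-0,11--0,11-0-
  m29 ⊆ -110-,11-0-
  m30 ⊆ 1-1-0,11--0
E = {0-011, 1--00, 1011-}

NO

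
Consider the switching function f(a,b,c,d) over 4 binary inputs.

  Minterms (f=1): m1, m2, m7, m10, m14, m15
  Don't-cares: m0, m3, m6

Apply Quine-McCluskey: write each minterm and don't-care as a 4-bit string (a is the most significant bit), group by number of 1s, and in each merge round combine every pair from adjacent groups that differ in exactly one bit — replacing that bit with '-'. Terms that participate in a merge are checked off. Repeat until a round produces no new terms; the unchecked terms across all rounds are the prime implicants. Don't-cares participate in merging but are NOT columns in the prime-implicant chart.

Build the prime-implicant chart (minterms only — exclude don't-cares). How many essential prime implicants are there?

3

size-2^0 implicants → 0000(✓)  0001(✓)  0010(✓)  0011(✓)  0110(✓)  0111(✓)  1010(✓)  1110(✓)  1111(✓)
size-2^1 implicants → -010(✓)  -110(✓)  -111(✓)  0-10(✓)  0-11(✓)  00-0(✓)  00-1(✓)  000-(✓)  001-(✓)  011-(✓)  1-10(✓)  111-(✓)
size-2^2 implicants → --10  -11-  0-1-  00--
Unchecked terms (primes): --10, -11-, 0-1-, 00--
Minterm coverage:
  m1 ⊆ 00-- [E]
  m2 ⊆ --10,0-1-,00--
  m7 ⊆ -11-,0-1-
  m10 ⊆ --10 [E]
  m14 ⊆ --10,-11-
  m15 ⊆ -11- [E]
E = {--10, -11-, 00--}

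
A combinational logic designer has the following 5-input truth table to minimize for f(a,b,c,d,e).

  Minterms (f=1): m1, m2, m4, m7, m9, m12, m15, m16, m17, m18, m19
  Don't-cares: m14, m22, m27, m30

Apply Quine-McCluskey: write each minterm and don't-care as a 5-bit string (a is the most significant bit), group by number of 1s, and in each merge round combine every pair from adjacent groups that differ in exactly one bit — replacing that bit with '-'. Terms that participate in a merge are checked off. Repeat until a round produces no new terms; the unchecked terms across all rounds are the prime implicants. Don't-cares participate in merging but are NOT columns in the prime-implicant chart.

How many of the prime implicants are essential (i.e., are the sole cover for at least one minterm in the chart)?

5

Round 0: 00001✓ 00010✓ 00100✓ 00111✓ 01001✓ 01100✓ 01110✓ 01111✓ 10000✓ 10001✓ 10010✓ 10011✓ 10110✓ 11011✓ 11110✓
Round 1: -0001 -0010 -1110 0-001 0-100 0-111 011-0 0111- 1-011 1-110 10-10 100-0✓ 100-1✓ 1000-✓ 1001-✓
Round 2: 100--
PIs = {-0001, -0010, -1110, 0-001, 0-100, 0-111, 011-0, 0111-, 1-011, 1-110, 10-10, 100--}
Coverage chart:
  m1: -0001,0-001
  m2: -0010 ←essential
  m4: 0-100 ←essential
  m7: 0-111 ←essential
  m9: 0-001 ←essential
  m12: 0-100,011-0
  m15: 0-111,0111-
  m16: 100-- ←essential
  m17: -0001,100--
  m18: -0010,10-10,100--
  m19: 1-011,100--
Essential: -0010, 0-001, 0-100, 0-111, 100--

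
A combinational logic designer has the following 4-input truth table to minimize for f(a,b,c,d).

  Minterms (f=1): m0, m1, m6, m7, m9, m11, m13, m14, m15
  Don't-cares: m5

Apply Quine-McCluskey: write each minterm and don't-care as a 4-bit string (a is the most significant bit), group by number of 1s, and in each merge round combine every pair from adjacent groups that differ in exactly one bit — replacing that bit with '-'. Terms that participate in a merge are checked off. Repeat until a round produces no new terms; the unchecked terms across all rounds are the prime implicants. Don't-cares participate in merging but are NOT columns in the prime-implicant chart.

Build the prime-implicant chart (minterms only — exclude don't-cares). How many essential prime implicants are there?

[col 0] 0000*, 0001*, 0101*, 0110*, 0111*, 1001*, 1011*, 1101*, 1110*, 1111*
[col 1] -001*, -101*, -110*, -111*, 0-01*, 000-, 01-1*, 011-*, 1-01*, 1-11*, 10-1*, 11-1*, 111-*
[col 2] --01, -1-1, -11-, 1--1
Prime implicants: --01, -1-1, -11-, 000-, 1--1
PI chart (minterm → PIs covering it):
  0 | 000-  (sole → essential)
  1 | --01,000-
  6 | -11-  (sole → essential)
  7 | -1-1,-11-
  9 | --01,1--1
  11 | 1--1  (sole → essential)
  13 | --01,-1-1,1--1
  14 | -11-  (sole → essential)
  15 | -1-1,-11-,1--1
Essential prime implicants: -11-, 000-, 1--1

3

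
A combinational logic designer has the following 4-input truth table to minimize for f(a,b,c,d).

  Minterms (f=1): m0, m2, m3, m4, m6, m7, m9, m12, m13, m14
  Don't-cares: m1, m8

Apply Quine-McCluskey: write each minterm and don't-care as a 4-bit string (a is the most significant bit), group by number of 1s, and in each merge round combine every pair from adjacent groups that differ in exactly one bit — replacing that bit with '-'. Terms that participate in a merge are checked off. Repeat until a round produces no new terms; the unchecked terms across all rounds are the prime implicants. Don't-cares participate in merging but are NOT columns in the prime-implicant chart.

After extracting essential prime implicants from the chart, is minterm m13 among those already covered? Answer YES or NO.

size-2^0 implicants → 0000(✓)  0001(✓)  0010(✓)  0011(✓)  0100(✓)  0110(✓)  0111(✓)  1000(✓)  1001(✓)  1100(✓)  1101(✓)  1110(✓)
size-2^1 implicants → -000(✓)  -001(✓)  -100(✓)  -110(✓)  0-00(✓)  0-10(✓)  0-11(✓)  00-0(✓)  00-1(✓)  000-(✓)  001-(✓)  01-0(✓)  011-(✓)  1-00(✓)  1-01(✓)  100-(✓)  11-0(✓)  110-(✓)
size-2^2 implicants → --00  -00-  -1-0  0--0  0-1-  00--  1-0-
Unchecked terms (primes): --00, -00-, -1-0, 0--0, 0-1-, 00--, 1-0-
Minterm coverage:
  m0 ⊆ --00,-00-,0--0,00--
  m2 ⊆ 0--0,0-1-,00--
  m3 ⊆ 0-1-,00--
  m4 ⊆ --00,-1-0,0--0
  m6 ⊆ -1-0,0--0,0-1-
  m7 ⊆ 0-1- [E]
  m9 ⊆ -00-,1-0-
  m12 ⊆ --00,-1-0,1-0-
  m13 ⊆ 1-0- [E]
  m14 ⊆ -1-0 [E]
E = {-1-0, 0-1-, 1-0-}

YES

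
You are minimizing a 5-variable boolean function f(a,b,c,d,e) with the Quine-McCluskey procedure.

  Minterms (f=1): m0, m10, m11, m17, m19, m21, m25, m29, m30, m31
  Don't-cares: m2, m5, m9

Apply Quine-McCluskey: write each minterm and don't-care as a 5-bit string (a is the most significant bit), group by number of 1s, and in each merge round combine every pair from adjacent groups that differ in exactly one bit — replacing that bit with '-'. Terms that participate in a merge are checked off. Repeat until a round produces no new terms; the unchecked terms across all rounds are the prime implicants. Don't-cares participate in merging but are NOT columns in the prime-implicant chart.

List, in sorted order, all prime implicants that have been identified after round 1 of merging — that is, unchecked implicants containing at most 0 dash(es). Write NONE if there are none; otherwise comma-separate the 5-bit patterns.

size-2^0 implicants → 00000(✓)  00010(✓)  00101(✓)  01001(✓)  01010(✓)  01011(✓)  10001(✓)  10011(✓)  10101(✓)  11001(✓)  11101(✓)  11110(✓)  11111(✓)
size-2^1 implicants → -0101  -1001  0-010  000-0  010-1  0101-  1-001(✓)  1-101(✓)  10-01(✓)  100-1  11-01(✓)  111-1  1111-
size-2^2 implicants → 1--01
Unchecked terms (primes): -0101, -1001, 0-010, 000-0, 010-1, 0101-, 1--01, 100-1, 111-1, 1111-

NONE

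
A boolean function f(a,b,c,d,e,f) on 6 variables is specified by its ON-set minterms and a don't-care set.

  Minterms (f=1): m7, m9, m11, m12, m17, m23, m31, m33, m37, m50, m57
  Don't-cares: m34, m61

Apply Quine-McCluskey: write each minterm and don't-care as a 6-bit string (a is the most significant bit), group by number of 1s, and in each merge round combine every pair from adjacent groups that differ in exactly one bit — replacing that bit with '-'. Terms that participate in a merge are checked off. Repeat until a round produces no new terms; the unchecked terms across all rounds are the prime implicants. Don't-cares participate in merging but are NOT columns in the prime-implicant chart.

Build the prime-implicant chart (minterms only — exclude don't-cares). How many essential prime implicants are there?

8

Round 0: 000111✓ 001001✓ 001011✓ 001100 010001 010111✓ 011111✓ 100001✓ 100010✓ 100101✓ 110010✓ 111001✓ 111101✓
Round 1: 0-0111 0010-1 01-111 1-0010 100-01 111-01
PIs = {0-0111, 0010-1, 001100, 01-111, 010001, 1-0010, 100-01, 111-01}
Coverage chart:
  m7: 0-0111 ←essential
  m9: 0010-1 ←essential
  m11: 0010-1 ←essential
  m12: 001100 ←essential
  m17: 010001 ←essential
  m23: 0-0111,01-111
  m31: 01-111 ←essential
  m33: 100-01 ←essential
  m37: 100-01 ←essential
  m50: 1-0010 ←essential
  m57: 111-01 ←essential
Essential: 0-0111, 0010-1, 001100, 01-111, 010001, 1-0010, 100-01, 111-01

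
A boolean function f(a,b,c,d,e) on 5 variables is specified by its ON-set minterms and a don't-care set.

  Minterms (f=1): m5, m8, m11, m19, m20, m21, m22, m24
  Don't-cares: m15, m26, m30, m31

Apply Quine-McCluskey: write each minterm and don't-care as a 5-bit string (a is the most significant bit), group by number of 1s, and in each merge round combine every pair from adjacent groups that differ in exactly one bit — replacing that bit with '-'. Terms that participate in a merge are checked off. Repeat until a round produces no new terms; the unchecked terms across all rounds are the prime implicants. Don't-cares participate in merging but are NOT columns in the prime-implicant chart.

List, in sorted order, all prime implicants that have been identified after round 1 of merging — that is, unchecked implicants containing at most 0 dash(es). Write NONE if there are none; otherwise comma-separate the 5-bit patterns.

Round 0: 00101✓ 01000✓ 01011✓ 01111✓ 10011 10100✓ 10101✓ 10110✓ 11000✓ 11010✓ 11110✓ 11111✓
Round 1: -0101 -1000 -1111 01-11 1-110 101-0 1010- 11-10 110-0 1111-
PIs = {-0101, -1000, -1111, 01-11, 1-110, 10011, 101-0, 1010-, 11-10, 110-0, 1111-}

10011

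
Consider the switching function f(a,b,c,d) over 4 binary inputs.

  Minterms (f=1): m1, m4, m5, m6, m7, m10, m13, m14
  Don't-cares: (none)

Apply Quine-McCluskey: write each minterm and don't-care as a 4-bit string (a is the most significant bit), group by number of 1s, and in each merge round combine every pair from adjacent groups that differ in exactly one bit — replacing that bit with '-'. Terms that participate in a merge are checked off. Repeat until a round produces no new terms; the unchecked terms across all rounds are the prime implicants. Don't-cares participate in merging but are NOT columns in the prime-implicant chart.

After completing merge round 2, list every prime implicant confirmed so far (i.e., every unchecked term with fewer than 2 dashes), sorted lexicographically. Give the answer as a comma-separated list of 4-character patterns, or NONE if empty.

[col 0] 0001*, 0100*, 0101*, 0110*, 0111*, 1010*, 1101*, 1110*
[col 1] -101, -110, 0-01, 01-0*, 01-1*, 010-*, 011-*, 1-10
[col 2] 01--
Prime implicants: -101, -110, 0-01, 01--, 1-10

-101, -110, 0-01, 1-10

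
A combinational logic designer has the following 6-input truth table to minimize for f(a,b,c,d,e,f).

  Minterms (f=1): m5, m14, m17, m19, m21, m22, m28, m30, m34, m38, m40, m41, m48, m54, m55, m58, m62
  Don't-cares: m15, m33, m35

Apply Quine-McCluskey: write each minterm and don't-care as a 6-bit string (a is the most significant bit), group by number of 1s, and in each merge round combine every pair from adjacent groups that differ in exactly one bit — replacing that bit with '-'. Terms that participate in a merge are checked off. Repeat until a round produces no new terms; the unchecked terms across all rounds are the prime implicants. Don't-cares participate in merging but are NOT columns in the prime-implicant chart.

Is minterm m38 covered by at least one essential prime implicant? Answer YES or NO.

NO

Round 0: 000101✓ 001110✓ 001111✓ 010001✓ 010011✓ 010101✓ 010110✓ 011100✓ 011110✓ 100001✓ 100010✓ 100011✓ 100110✓ 101000✓ 101001✓ 110000 110110✓ 110111✓ 111010✓ 111110✓
Round 1: -10110✓ -11110✓ 0-0101 0-1110 00111- 01-110✓ 010-01 0100-1 0111-0 1-0110 10-001 100-10 1000-1 10001- 10100- 11-110✓ 11011- 111-10
Round 2: -1-110
PIs = {-1-110, 0-0101, 0-1110, 00111-, 010-01, 0100-1, 0111-0, 1-0110, 10-001, 100-10, 1000-1, 10001-, 10100-, 110000, 11011-, 111-10}
Coverage chart:
  m5: 0-0101 ←essential
  m14: 0-1110,00111-
  m17: 010-01,0100-1
  m19: 0100-1 ←essential
  m21: 0-0101,010-01
  m22: -1-110 ←essential
  m28: 0111-0 ←essential
  m30: -1-110,0-1110,0111-0
  m34: 100-10,10001-
  m38: 1-0110,100-10
  m40: 10100- ←essential
  m41: 10-001,10100-
  m48: 110000 ←essential
  m54: -1-110,1-0110,11011-
  m55: 11011- ←essential
  m58: 111-10 ←essential
  m62: -1-110,111-10
Essential: -1-110, 0-0101, 0100-1, 0111-0, 10100-, 110000, 11011-, 111-10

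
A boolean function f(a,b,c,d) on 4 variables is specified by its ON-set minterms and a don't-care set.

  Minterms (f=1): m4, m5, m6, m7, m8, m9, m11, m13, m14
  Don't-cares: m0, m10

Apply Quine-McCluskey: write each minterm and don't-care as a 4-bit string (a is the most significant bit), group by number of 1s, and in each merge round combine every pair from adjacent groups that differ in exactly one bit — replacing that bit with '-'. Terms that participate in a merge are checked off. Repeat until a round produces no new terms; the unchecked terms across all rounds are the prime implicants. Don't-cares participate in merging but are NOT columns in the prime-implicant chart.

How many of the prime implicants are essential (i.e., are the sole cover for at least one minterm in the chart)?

Round 0: 0000✓ 0100✓ 0101✓ 0110✓ 0111✓ 1000✓ 1001✓ 1010✓ 1011✓ 1101✓ 1110✓
Round 1: -000 -101 -110 0-00 01-0✓ 01-1✓ 010-✓ 011-✓ 1-01 1-10 10-0✓ 10-1✓ 100-✓ 101-✓
Round 2: 01-- 10--
PIs = {-000, -101, -110, 0-00, 01--, 1-01, 1-10, 10--}
Coverage chart:
  m4: 0-00,01--
  m5: -101,01--
  m6: -110,01--
  m7: 01-- ←essential
  m8: -000,10--
  m9: 1-01,10--
  m11: 10-- ←essential
  m13: -101,1-01
  m14: -110,1-10
Essential: 01--, 10--

2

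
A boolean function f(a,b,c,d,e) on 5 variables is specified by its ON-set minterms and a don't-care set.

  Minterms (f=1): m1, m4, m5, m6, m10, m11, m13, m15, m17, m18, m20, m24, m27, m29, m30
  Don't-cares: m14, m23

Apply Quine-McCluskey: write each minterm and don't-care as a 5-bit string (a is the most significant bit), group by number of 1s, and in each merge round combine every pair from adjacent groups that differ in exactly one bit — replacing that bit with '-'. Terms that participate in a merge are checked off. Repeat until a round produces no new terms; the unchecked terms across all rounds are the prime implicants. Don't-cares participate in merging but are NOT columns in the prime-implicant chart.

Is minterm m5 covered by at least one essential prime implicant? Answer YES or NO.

NO

size-2^0 implicants → 00001(✓)  00100(✓)  00101(✓)  00110(✓)  01010(✓)  01011(✓)  01101(✓)  01110(✓)  01111(✓)  10001(✓)  10010  10100(✓)  10111  11000  11011(✓)  11101(✓)  11110(✓)
size-2^1 implicants → -0001  -0100  -1011  -1101  -1110  0-101  0-110  00-01  001-0  0010-  01-10(✓)  01-11(✓)  0101-(✓)  011-1  0111-(✓)
size-2^2 implicants → 01-1-
Unchecked terms (primes): -0001, -0100, -1011, -1101, -1110, 0-101, 0-110, 00-01, 001-0, 0010-, 01-1-, 011-1, 10010, 10111, 11000
Minterm coverage:
  m1 ⊆ -0001,00-01
  m4 ⊆ -0100,001-0,0010-
  m5 ⊆ 0-101,00-01,0010-
  m6 ⊆ 0-110,001-0
  m10 ⊆ 01-1- [E]
  m11 ⊆ -1011,01-1-
  m13 ⊆ -1101,0-101,011-1
  m15 ⊆ 01-1-,011-1
  m17 ⊆ -0001 [E]
  m18 ⊆ 10010 [E]
  m20 ⊆ -0100 [E]
  m24 ⊆ 11000 [E]
  m27 ⊆ -1011 [E]
  m29 ⊆ -1101 [E]
  m30 ⊆ -1110 [E]
E = {-0001, -0100, -1011, -1101, -1110, 01-1-, 10010, 11000}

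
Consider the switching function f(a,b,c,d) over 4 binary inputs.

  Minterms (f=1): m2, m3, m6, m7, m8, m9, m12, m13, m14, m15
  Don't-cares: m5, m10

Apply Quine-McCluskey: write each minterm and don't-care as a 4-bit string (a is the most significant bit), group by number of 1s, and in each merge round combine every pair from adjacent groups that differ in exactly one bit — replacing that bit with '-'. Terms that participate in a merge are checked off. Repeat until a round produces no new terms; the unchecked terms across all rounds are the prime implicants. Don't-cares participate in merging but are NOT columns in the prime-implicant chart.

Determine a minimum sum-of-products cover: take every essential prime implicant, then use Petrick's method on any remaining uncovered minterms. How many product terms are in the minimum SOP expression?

Round 0: 0010✓ 0011✓ 0101✓ 0110✓ 0111✓ 1000✓ 1001✓ 1010✓ 1100✓ 1101✓ 1110✓ 1111✓
Round 1: -010✓ -101✓ -110✓ -111✓ 0-10✓ 0-11✓ 001-✓ 01-1✓ 011-✓ 1-00✓ 1-01✓ 1-10✓ 10-0✓ 100-✓ 11-0✓ 11-1✓ 110-✓ 111-✓
Round 2: --10 -1-1 -11- 0-1- 1--0 1-0- 11--
PIs = {--10, -1-1, -11-, 0-1-, 1--0, 1-0-, 11--}
Coverage chart:
  m2: --10,0-1-
  m3: 0-1- ←essential
  m6: --10,-11-,0-1-
  m7: -1-1,-11-,0-1-
  m8: 1--0,1-0-
  m9: 1-0- ←essential
  m12: 1--0,1-0-,11--
  m13: -1-1,1-0-,11--
  m14: --10,-11-,1--0,11--
  m15: -1-1,-11-,11--
Essential: 0-1-, 1-0-
Petrick residual → -11-
Min cover (3 terms): bc + a'c + ac'

3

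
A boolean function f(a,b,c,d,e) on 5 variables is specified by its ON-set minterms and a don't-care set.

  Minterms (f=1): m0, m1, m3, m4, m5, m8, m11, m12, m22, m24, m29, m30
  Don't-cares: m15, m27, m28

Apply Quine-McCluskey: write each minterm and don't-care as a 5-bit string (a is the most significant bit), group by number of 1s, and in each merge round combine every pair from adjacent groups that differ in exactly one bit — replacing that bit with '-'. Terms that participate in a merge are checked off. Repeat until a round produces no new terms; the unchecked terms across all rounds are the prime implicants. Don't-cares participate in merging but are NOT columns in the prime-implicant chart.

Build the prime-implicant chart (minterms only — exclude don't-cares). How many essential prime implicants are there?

size-2^0 implicants → 00000(✓)  00001(✓)  00011(✓)  00100(✓)  00101(✓)  01000(✓)  01011(✓)  01100(✓)  01111(✓)  10110(✓)  11000(✓)  11011(✓)  11100(✓)  11101(✓)  11110(✓)
size-2^1 implicants → -1000(✓)  -1011  -1100(✓)  0-000(✓)  0-011  0-100(✓)  00-00(✓)  00-01(✓)  000-1  0000-(✓)  0010-(✓)  01-00(✓)  01-11  1-110  11-00(✓)  111-0  1110-
size-2^2 implicants → -1-00  0--00  00-0-
Unchecked terms (primes): -1-00, -1011, 0--00, 0-011, 00-0-, 000-1, 01-11, 1-110, 111-0, 1110-
Minterm coverage:
  m0 ⊆ 0--00,00-0-
  m1 ⊆ 00-0-,000-1
  m3 ⊆ 0-011,000-1
  m4 ⊆ 0--00,00-0-
  m5 ⊆ 00-0- [E]
  m8 ⊆ -1-00,0--00
  m11 ⊆ -1011,0-011,01-11
  m12 ⊆ -1-00,0--00
  m22 ⊆ 1-110 [E]
  m24 ⊆ -1-00 [E]
  m29 ⊆ 1110- [E]
  m30 ⊆ 1-110,111-0
E = {-1-00, 00-0-, 1-110, 1110-}

4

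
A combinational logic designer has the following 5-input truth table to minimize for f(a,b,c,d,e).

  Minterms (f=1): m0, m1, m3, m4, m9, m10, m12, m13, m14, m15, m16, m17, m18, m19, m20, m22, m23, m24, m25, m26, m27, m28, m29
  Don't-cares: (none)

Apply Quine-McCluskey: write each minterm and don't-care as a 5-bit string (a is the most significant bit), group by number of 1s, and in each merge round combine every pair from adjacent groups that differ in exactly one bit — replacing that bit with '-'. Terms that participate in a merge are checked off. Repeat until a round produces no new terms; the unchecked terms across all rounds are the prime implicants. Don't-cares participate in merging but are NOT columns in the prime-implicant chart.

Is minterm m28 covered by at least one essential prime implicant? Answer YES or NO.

NO

Round 0: 00000✓ 00001✓ 00011✓ 00100✓ 01001✓ 01010✓ 01100✓ 01101✓ 01110✓ 01111✓ 10000✓ 10001✓ 10010✓ 10011✓ 10100✓ 10110✓ 10111✓ 11000✓ 11001✓ 11010✓ 11011✓ 11100✓ 11101✓
Round 1: -0000✓ -0001✓ -0011✓ -0100✓ -1001✓ -1010 -1100✓ -1101✓ 0-001✓ 0-100✓ 00-00✓ 000-1✓ 0000-✓ 01-01✓ 01-10 011-0✓ 011-1✓ 0110-✓ 0111-✓ 1-000✓ 1-001✓ 1-010✓ 1-011✓ 1-100✓ 10-00✓ 10-10✓ 10-11✓ 100-0✓ 100-1✓ 1000-✓ 1001-✓ 101-0✓ 1011-✓ 11-00✓ 11-01✓ 110-0✓ 110-1✓ 1100-✓ 1101-✓ 1110-✓
Round 2: --001 --100 -0-00 -00-1 -000- -1-01 -110- 011-- 1--00 1-0-0✓ 1-0-1✓ 1-00-✓ 1-01-✓ 10--0 10-1- 100--✓ 11-0- 110--✓
Round 3: 1-0--
PIs = {--001, --100, -0-00, -00-1, -000-, -1-01, -1010, -110-, 01-10, 011--, 1--00, 1-0--, 10--0, 10-1-, 11-0-}
Coverage chart:
  m0: -0-00,-000-
  m1: --001,-00-1,-000-
  m3: -00-1 ←essential
  m4: --100,-0-00
  m9: --001,-1-01
  m10: -1010,01-10
  m12: --100,-110-,011--
  m13: -1-01,-110-,011--
  m14: 01-10,011--
  m15: 011-- ←essential
  m16: -0-00,-000-,1--00,1-0--,10--0
  m17: --001,-00-1,-000-,1-0--
  m18: 1-0--,10--0,10-1-
  m19: -00-1,1-0--,10-1-
  m20: --100,-0-00,1--00,10--0
  m22: 10--0,10-1-
  m23: 10-1- ←essential
  m24: 1--00,1-0--,11-0-
  m25: --001,-1-01,1-0--,11-0-
  m26: -1010,1-0--
  m27: 1-0-- ←essential
  m28: --100,-110-,1--00,11-0-
  m29: -1-01,-110-,11-0-
Essential: -00-1, 011--, 1-0--, 10-1-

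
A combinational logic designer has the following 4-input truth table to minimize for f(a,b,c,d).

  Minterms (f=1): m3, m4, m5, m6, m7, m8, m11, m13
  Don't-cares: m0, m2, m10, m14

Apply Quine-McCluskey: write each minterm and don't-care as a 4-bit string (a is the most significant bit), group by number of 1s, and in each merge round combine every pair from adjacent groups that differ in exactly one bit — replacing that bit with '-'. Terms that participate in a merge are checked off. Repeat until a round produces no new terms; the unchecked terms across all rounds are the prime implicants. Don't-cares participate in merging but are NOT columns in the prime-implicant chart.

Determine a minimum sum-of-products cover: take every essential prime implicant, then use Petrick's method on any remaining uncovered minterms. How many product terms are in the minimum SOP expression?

Round 0: 0000✓ 0010✓ 0011✓ 0100✓ 0101✓ 0110✓ 0111✓ 1000✓ 1010✓ 1011✓ 1101✓ 1110✓
Round 1: -000✓ -010✓ -011✓ -101 -110✓ 0-00✓ 0-10✓ 0-11✓ 00-0✓ 001-✓ 01-0✓ 01-1✓ 010-✓ 011-✓ 1-10✓ 10-0✓ 101-✓
Round 2: --10 -0-0 -01- 0--0 0-1- 01--
PIs = {--10, -0-0, -01-, -101, 0--0, 0-1-, 01--}
Coverage chart:
  m3: -01-,0-1-
  m4: 0--0,01--
  m5: -101,01--
  m6: --10,0--0,0-1-,01--
  m7: 0-1-,01--
  m8: -0-0 ←essential
  m11: -01- ←essential
  m13: -101 ←essential
Essential: -0-0, -01-, -101
Petrick residual → 01--
Min cover (4 terms): b'd' + b'c + bc'd + a'b

4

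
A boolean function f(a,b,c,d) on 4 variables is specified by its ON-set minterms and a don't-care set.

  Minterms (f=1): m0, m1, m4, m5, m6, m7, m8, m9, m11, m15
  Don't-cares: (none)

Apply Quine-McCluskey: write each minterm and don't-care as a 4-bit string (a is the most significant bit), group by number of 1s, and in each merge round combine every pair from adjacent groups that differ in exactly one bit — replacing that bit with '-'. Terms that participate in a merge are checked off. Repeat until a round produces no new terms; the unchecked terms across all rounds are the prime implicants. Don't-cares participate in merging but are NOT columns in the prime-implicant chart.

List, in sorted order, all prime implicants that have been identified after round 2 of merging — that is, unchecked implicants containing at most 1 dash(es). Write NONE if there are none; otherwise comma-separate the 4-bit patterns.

[col 0] 0000*, 0001*, 0100*, 0101*, 0110*, 0111*, 1000*, 1001*, 1011*, 1111*
[col 1] -000*, -001*, -111, 0-00*, 0-01*, 000-*, 01-0*, 01-1*, 010-*, 011-*, 1-11, 10-1, 100-*
[col 2] -00-, 0-0-, 01--
Prime implicants: -00-, -111, 0-0-, 01--, 1-11, 10-1

-111, 1-11, 10-1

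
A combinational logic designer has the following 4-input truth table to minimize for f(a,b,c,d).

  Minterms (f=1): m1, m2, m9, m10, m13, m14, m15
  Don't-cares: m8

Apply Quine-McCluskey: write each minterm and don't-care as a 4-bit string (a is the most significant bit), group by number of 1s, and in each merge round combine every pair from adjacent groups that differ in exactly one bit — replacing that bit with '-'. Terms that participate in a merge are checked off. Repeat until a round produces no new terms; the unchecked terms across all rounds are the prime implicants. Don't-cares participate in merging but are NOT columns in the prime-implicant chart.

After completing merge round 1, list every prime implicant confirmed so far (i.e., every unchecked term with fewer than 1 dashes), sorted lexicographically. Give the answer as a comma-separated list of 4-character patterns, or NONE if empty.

size-2^0 implicants → 0001(✓)  0010(✓)  1000(✓)  1001(✓)  1010(✓)  1101(✓)  1110(✓)  1111(✓)
size-2^1 implicants → -001  -010  1-01  1-10  10-0  100-  11-1  111-
Unchecked terms (primes): -001, -010, 1-01, 1-10, 10-0, 100-, 11-1, 111-

NONE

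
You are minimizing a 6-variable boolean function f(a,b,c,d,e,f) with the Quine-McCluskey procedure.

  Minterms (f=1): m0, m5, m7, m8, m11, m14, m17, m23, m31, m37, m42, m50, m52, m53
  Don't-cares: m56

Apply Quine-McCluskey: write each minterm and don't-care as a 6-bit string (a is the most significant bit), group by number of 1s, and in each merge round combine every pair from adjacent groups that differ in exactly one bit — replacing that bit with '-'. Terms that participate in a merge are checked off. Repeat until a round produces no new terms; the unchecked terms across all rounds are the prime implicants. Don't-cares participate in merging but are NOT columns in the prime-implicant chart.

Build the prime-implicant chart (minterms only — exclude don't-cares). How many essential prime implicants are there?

8

[col 0] 000000*, 000101*, 000111*, 001000*, 001011, 001110, 010001, 010111*, 011111*, 100101*, 101010, 110010, 110100*, 110101*, 111000
[col 1] -00101, 0-0111, 00-000, 0001-1, 01-111, 1-0101, 11010-
Prime implicants: -00101, 0-0111, 00-000, 0001-1, 001011, 001110, 01-111, 010001, 1-0101, 101010, 110010, 11010-, 111000
PI chart (minterm → PIs covering it):
  0 | 00-000  (sole → essential)
  5 | -00101,0001-1
  7 | 0-0111,0001-1
  8 | 00-000  (sole → essential)
  11 | 001011  (sole → essential)
  14 | 001110  (sole → essential)
  17 | 010001  (sole → essential)
  23 | 0-0111,01-111
  31 | 01-111  (sole → essential)
  37 | -00101,1-0101
  42 | 101010  (sole → essential)
  50 | 110010  (sole → essential)
  52 | 11010-  (sole → essential)
  53 | 1-0101,11010-
Essential prime implicants: 00-000, 001011, 001110, 01-111, 010001, 101010, 110010, 11010-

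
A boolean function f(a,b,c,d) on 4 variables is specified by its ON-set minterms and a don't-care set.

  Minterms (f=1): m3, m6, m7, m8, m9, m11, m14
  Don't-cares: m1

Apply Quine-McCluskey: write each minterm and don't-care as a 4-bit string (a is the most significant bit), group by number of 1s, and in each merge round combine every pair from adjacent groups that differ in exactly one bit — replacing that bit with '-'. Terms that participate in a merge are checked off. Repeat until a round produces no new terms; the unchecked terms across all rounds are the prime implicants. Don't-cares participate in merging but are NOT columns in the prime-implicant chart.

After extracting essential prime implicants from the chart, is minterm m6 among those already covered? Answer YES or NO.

size-2^0 implicants → 0001(✓)  0011(✓)  0110(✓)  0111(✓)  1000(✓)  1001(✓)  1011(✓)  1110(✓)
size-2^1 implicants → -001(✓)  -011(✓)  -110  0-11  00-1(✓)  011-  10-1(✓)  100-
size-2^2 implicants → -0-1
Unchecked terms (primes): -0-1, -110, 0-11, 011-, 100-
Minterm coverage:
  m3 ⊆ -0-1,0-11
  m6 ⊆ -110,011-
  m7 ⊆ 0-11,011-
  m8 ⊆ 100- [E]
  m9 ⊆ -0-1,100-
  m11 ⊆ -0-1 [E]
  m14 ⊆ -110 [E]
E = {-0-1, -110, 100-}

YES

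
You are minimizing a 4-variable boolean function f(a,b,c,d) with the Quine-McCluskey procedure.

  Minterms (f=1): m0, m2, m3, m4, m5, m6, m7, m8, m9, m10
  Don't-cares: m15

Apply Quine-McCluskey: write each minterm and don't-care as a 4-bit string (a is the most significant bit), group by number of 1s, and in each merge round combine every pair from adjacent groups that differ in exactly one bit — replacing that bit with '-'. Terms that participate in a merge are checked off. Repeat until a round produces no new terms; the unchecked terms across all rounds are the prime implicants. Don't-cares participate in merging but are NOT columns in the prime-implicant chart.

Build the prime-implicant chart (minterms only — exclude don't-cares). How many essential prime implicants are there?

size-2^0 implicants → 0000(✓)  0010(✓)  0011(✓)  0100(✓)  0101(✓)  0110(✓)  0111(✓)  1000(✓)  1001(✓)  1010(✓)  1111(✓)
size-2^1 implicants → -000(✓)  -010(✓)  -111  0-00(✓)  0-10(✓)  0-11(✓)  00-0(✓)  001-(✓)  01-0(✓)  01-1(✓)  010-(✓)  011-(✓)  10-0(✓)  100-
size-2^2 implicants → -0-0  0--0  0-1-  01--
Unchecked terms (primes): -0-0, -111, 0--0, 0-1-, 01--, 100-
Minterm coverage:
  m0 ⊆ -0-0,0--0
  m2 ⊆ -0-0,0--0,0-1-
  m3 ⊆ 0-1- [E]
  m4 ⊆ 0--0,01--
  m5 ⊆ 01-- [E]
  m6 ⊆ 0--0,0-1-,01--
  m7 ⊆ -111,0-1-,01--
  m8 ⊆ -0-0,100-
  m9 ⊆ 100- [E]
  m10 ⊆ -0-0 [E]
E = {-0-0, 0-1-, 01--, 100-}

4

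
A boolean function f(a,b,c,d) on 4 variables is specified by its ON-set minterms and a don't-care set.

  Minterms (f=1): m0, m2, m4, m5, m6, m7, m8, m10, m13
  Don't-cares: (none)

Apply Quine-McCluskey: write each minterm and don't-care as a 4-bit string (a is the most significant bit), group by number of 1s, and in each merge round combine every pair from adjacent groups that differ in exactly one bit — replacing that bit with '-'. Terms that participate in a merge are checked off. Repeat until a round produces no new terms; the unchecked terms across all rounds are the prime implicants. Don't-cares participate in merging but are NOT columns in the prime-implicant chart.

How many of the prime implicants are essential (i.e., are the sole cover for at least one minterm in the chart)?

3

[col 0] 0000*, 0010*, 0100*, 0101*, 0110*, 0111*, 1000*, 1010*, 1101*
[col 1] -000*, -010*, -101, 0-00*, 0-10*, 00-0*, 01-0*, 01-1*, 010-*, 011-*, 10-0*
[col 2] -0-0, 0--0, 01--
Prime implicants: -0-0, -101, 0--0, 01--
PI chart (minterm → PIs covering it):
  0 | -0-0,0--0
  2 | -0-0,0--0
  4 | 0--0,01--
  5 | -101,01--
  6 | 0--0,01--
  7 | 01--  (sole → essential)
  8 | -0-0  (sole → essential)
  10 | -0-0  (sole → essential)
  13 | -101  (sole → essential)
Essential prime implicants: -0-0, -101, 01--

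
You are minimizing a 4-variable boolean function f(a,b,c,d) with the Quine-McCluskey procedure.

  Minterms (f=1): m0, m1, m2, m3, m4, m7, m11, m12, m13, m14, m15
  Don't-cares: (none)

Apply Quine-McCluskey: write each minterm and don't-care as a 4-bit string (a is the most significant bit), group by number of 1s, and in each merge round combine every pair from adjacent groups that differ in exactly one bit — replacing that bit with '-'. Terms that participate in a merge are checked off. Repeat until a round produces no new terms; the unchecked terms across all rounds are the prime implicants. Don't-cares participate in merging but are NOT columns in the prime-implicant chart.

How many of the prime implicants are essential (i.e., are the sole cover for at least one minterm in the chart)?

Round 0: 0000✓ 0001✓ 0010✓ 0011✓ 0100✓ 0111✓ 1011✓ 1100✓ 1101✓ 1110✓ 1111✓
Round 1: -011✓ -100 -111✓ 0-00 0-11✓ 00-0✓ 00-1✓ 000-✓ 001-✓ 1-11✓ 11-0✓ 11-1✓ 110-✓ 111-✓
Round 2: --11 00-- 11--
PIs = {--11, -100, 0-00, 00--, 11--}
Coverage chart:
  m0: 0-00,00--
  m1: 00-- ←essential
  m2: 00-- ←essential
  m3: --11,00--
  m4: -100,0-00
  m7: --11 ←essential
  m11: --11 ←essential
  m12: -100,11--
  m13: 11-- ←essential
  m14: 11-- ←essential
  m15: --11,11--
Essential: --11, 00--, 11--

3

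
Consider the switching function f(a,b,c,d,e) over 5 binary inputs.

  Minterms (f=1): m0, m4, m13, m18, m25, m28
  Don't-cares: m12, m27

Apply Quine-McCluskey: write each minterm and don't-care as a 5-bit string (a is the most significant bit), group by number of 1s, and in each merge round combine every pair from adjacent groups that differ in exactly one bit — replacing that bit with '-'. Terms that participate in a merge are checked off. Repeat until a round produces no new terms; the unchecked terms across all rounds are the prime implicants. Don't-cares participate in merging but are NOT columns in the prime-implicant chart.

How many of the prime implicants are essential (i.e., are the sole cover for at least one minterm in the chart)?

5

[col 0] 00000*, 00100*, 01100*, 01101*, 10010, 11001*, 11011*, 11100*
[col 1] -1100, 0-100, 00-00, 0110-, 110-1
Prime implicants: -1100, 0-100, 00-00, 0110-, 10010, 110-1
PI chart (minterm → PIs covering it):
  0 | 00-00  (sole → essential)
  4 | 0-100,00-00
  13 | 0110-  (sole → essential)
  18 | 10010  (sole → essential)
  25 | 110-1  (sole → essential)
  28 | -1100  (sole → essential)
Essential prime implicants: -1100, 00-00, 0110-, 10010, 110-1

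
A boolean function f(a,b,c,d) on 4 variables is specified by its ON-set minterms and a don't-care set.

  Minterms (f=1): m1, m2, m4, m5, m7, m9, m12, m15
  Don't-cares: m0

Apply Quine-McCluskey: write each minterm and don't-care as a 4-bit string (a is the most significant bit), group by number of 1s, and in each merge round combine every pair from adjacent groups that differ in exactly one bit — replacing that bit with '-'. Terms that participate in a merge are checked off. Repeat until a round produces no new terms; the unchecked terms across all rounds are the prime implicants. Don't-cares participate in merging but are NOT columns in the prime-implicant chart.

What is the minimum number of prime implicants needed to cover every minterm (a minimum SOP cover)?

5

[col 0] 0000*, 0001*, 0010*, 0100*, 0101*, 0111*, 1001*, 1100*, 1111*
[col 1] -001, -100, -111, 0-00*, 0-01*, 00-0, 000-*, 01-1, 010-*
[col 2] 0-0-
Prime implicants: -001, -100, -111, 0-0-, 00-0, 01-1
PI chart (minterm → PIs covering it):
  1 | -001,0-0-
  2 | 00-0  (sole → essential)
  4 | -100,0-0-
  5 | 0-0-,01-1
  7 | -111,01-1
  9 | -001  (sole → essential)
  12 | -100  (sole → essential)
  15 | -111  (sole → essential)
Essential prime implicants: -001, -100, -111, 00-0
Petrick residual → 0-0-
Minimum SOP uses 5 PIs: b'c'd + bc'd' + bcd + a'c' + a'b'd'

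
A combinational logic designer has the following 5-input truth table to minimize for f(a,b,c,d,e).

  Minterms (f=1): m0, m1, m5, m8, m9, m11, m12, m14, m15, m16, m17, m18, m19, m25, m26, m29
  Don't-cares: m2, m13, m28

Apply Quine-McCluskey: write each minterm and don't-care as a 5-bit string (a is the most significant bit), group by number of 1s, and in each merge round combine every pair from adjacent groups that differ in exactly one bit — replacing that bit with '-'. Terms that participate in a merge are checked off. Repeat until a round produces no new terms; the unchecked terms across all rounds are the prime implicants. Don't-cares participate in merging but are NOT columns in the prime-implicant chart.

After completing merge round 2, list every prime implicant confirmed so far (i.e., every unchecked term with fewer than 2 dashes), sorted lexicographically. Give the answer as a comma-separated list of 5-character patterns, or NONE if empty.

1-010

[col 0] 00000*, 00001*, 00010*, 00101*, 01000*, 01001*, 01011*, 01100*, 01101*, 01110*, 01111*, 10000*, 10001*, 10010*, 10011*, 11001*, 11010*, 11100*, 11101*
[col 1] -0000*, -0001*, -0010*, -1001*, -1100*, -1101*, 0-000*, 0-001*, 0-101*, 00-01*, 000-0*, 0000-*, 01-00*, 01-01*, 01-11*, 010-1*, 0100-*, 011-0*, 011-1*, 0110-*, 0111-*, 1-001*, 1-010, 100-0*, 100-1*, 1000-*, 1001-*, 11-01*, 1110-*
[col 2] --001, -00-0, -000-, -1-01, -110-, 0--01, 0-00-, 01--1, 01-0-, 011--, 100--
Prime implicants: --001, -00-0, -000-, -1-01, -110-, 0--01, 0-00-, 01--1, 01-0-, 011--, 1-010, 100--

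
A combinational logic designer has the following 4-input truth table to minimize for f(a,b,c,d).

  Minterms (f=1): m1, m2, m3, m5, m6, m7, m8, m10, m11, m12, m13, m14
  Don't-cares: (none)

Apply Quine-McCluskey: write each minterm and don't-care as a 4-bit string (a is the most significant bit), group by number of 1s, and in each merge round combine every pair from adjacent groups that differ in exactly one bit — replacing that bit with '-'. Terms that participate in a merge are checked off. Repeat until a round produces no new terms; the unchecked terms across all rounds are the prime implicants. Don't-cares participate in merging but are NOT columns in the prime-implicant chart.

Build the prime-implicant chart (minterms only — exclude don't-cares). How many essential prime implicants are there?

Round 0: 0001✓ 0010✓ 0011✓ 0101✓ 0110✓ 0111✓ 1000✓ 1010✓ 1011✓ 1100✓ 1101✓ 1110✓
Round 1: -010✓ -011✓ -101 -110✓ 0-01✓ 0-10✓ 0-11✓ 00-1✓ 001-✓ 01-1✓ 011-✓ 1-00✓ 1-10✓ 10-0✓ 101-✓ 11-0✓ 110-
Round 2: --10 -01- 0--1 0-1- 1--0
PIs = {--10, -01-, -101, 0--1, 0-1-, 1--0, 110-}
Coverage chart:
  m1: 0--1 ←essential
  m2: --10,-01-,0-1-
  m3: -01-,0--1,0-1-
  m5: -101,0--1
  m6: --10,0-1-
  m7: 0--1,0-1-
  m8: 1--0 ←essential
  m10: --10,-01-,1--0
  m11: -01- ←essential
  m12: 1--0,110-
  m13: -101,110-
  m14: --10,1--0
Essential: -01-, 0--1, 1--0

3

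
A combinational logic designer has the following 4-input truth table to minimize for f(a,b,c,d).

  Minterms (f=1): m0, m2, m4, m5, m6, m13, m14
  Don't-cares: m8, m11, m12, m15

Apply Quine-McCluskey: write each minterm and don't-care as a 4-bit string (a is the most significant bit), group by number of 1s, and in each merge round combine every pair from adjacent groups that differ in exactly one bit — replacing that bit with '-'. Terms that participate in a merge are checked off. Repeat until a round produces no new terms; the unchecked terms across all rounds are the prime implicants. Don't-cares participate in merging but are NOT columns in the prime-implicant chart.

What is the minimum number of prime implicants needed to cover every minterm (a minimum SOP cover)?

3

[col 0] 0000*, 0010*, 0100*, 0101*, 0110*, 1000*, 1011*, 1100*, 1101*, 1110*, 1111*
[col 1] -000*, -100*, -101*, -110*, 0-00*, 0-10*, 00-0*, 01-0*, 010-*, 1-00*, 1-11, 11-0*, 11-1*, 110-*, 111-*
[col 2] --00, -1-0, -10-, 0--0, 11--
Prime implicants: --00, -1-0, -10-, 0--0, 1-11, 11--
PI chart (minterm → PIs covering it):
  0 | --00,0--0
  2 | 0--0  (sole → essential)
  4 | --00,-1-0,-10-,0--0
  5 | -10-  (sole → essential)
  6 | -1-0,0--0
  13 | -10-,11--
  14 | -1-0,11--
Essential prime implicants: -10-, 0--0
Petrick residual → -1-0
Minimum SOP uses 3 PIs: bd' + bc' + a'd'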